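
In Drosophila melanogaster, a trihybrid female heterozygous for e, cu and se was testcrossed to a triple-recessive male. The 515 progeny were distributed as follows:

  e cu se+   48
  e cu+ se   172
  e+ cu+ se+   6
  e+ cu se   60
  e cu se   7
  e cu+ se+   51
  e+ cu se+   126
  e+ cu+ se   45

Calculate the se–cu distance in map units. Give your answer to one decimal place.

24.1 map units

The two most frequent reciprocal classes, e+ cu se+ and e cu+ se, are the parental types, so the F1 was e+ cu se+ / e cu+ se.
The two rarest classes, e+ cu+ se+ and e cu se, are the double crossovers. Comparing them with the parentals, only the cu allele has switched, so cu is the middle locus and the order is e – cu – se.
Crossovers in the cu–se interval produce the single-crossover classes e+ cu se and e cu+ se+ (60 + 51 = 111) plus the double crossovers (13).
RF(cu–se) = (111 + 13) / 515 = 124/515 = 0.2408 → 24.1 map units.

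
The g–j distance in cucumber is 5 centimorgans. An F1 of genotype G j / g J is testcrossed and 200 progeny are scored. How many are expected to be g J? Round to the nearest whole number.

95

A map distance of 5 centimorgans corresponds to a recombination frequency of 0.050.
The F1 is G j / g J, so g J is a parental gamete class with expected frequency (1 − r)/2 = 0.950/2 = 0.4750.
Expected number = 0.4750 × 200 = 95.00 ≈ 95.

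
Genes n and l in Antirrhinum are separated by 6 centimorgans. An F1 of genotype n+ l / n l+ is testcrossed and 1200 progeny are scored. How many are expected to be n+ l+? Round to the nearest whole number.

A map distance of 6 centimorgans corresponds to a recombination frequency of 0.060.
The F1 is n+ l / n l+, so n+ l+ is a recombinant gamete class with expected frequency r/2 = 0.060/2 = 0.0300.
Expected number = 0.0300 × 1200 = 36.00 ≈ 36.

36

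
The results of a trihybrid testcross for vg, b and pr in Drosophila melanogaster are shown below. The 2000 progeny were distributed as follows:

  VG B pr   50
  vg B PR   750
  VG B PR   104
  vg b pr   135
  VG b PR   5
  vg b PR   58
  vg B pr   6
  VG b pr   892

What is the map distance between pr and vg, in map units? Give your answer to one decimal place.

The two most frequent reciprocal classes, vg B PR and VG b pr, are the parental types, so the F1 was vg B PR / VG b pr.
The two rarest classes, vg B pr and VG b PR, are the double crossovers. Comparing them with the parentals, only the pr allele has switched, so pr is the middle locus and the order is vg – pr – b.
Crossovers in the vg–pr interval produce the single-crossover classes VG B PR and vg b pr (104 + 135 = 239) plus the double crossovers (11).
RF(vg–pr) = (239 + 11) / 2000 = 250/2000 = 0.1250 → 12.5 map units.

12.5 map units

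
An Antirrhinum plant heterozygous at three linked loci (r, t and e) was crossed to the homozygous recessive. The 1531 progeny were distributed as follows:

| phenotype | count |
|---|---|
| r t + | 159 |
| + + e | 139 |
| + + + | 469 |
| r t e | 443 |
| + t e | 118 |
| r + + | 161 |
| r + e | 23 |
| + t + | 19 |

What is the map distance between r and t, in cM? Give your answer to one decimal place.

21.0 cM

The two most frequent reciprocal classes, + + + and r t e, are the parental types, so the F1 was + + + / r t e.
The two rarest classes, + t + and r + e, are the double crossovers. Comparing them with the parentals, only the t allele has switched, so t is the middle locus and the order is r – t – e.
Crossovers in the r–t interval produce the single-crossover classes r + + and + t e (161 + 118 = 279) plus the double crossovers (42).
RF(r–t) = (279 + 42) / 1531 = 321/1531 = 0.2097 → 21.0 cM.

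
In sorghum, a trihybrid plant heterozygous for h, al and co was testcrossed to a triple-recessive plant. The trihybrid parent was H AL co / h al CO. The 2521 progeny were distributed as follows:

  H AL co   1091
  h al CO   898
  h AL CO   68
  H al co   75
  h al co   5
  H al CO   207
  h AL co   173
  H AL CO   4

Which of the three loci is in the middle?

co

The two rarest classes, H AL CO and h al co, are the double crossovers. Comparing them with the parentals, only the co allele has switched, so co is the middle locus and the order is h – co – al.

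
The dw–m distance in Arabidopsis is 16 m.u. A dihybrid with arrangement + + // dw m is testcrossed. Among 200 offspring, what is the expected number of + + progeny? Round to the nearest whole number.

84

A map distance of 16 m.u. corresponds to a recombination frequency of 0.160.
The F1 is + + / dw m, so + + is a parental gamete class with expected frequency (1 − r)/2 = 0.840/2 = 0.4200.
Expected number = 0.4200 × 200 = 84.00 ≈ 84.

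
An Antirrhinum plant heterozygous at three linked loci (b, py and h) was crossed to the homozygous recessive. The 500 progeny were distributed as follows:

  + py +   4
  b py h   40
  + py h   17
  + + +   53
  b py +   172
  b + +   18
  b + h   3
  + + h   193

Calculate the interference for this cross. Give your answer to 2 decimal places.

0.17

The two most frequent reciprocal classes, b py + and + + h, are the parental types, so the F1 was b py + / + + h.
The two rarest classes, + py + and b + h, are the double crossovers. Comparing them with the parentals, only the b allele has switched, so b is the middle locus and the order is py – b – h.
py–b: (35 + 7)/500 = 0.0840; b–h: (93 + 7)/500 = 0.2000.
Expected DCO frequency = 0.0840 × 0.2000 ≈ 0.01680; observed = 7/500 ≈ 0.01400.
Coefficient of coincidence = 0.01400/0.01680 ≈ 0.83; interference = 1 − 0.83 = 0.17.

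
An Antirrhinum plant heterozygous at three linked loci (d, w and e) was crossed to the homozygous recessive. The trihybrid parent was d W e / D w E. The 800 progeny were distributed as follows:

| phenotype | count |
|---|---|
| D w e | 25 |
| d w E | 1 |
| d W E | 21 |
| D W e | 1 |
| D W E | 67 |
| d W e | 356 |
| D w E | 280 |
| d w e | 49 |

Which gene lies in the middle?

d

The two rarest classes, D W e and d w E, are the double crossovers. Comparing them with the parentals, only the d allele has switched, so d is the middle locus and the order is e – d – w.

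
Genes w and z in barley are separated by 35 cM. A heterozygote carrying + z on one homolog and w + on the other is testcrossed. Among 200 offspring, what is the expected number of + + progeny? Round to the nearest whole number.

35

A map distance of 35 cM corresponds to a recombination frequency of 0.350.
The F1 is + z / w +, so + + is a recombinant gamete class with expected frequency r/2 = 0.350/2 = 0.1750.
Expected number = 0.1750 × 200 = 35.00 ≈ 35.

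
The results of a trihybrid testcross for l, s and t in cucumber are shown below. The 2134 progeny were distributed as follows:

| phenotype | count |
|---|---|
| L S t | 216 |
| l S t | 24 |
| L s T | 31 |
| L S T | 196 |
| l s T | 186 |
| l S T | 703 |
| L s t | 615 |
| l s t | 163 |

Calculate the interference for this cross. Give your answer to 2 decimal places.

The two most frequent reciprocal classes, l S T and L s t, are the parental types, so the F1 was l S T / L s t.
The two rarest classes, l S t and L s T, are the double crossovers. Comparing them with the parentals, only the t allele has switched, so t is the middle locus and the order is l – t – s.
l–t: (359 + 55)/2134 = 0.1940; t–s: (402 + 55)/2134 = 0.2142.
Expected DCO frequency = 0.1940 × 0.2142 ≈ 0.04155; observed = 55/2134 ≈ 0.02577.
Coefficient of coincidence = 0.02577/0.04155 ≈ 0.62; interference = 1 − 0.62 = 0.38.

0.38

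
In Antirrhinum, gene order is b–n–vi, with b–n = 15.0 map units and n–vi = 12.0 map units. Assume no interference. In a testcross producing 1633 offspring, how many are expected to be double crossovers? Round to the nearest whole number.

29

Map distances give recombination frequencies of 0.150 and 0.120 for the two intervals.
With no interference, expected double-crossover frequency = 0.150 × 0.120 = 0.01800.
Expected number = 0.01800 × 1633 = 29.39 ≈ 29.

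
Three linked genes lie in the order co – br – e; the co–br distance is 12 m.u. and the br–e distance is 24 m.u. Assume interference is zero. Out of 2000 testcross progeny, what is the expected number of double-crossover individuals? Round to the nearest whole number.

Map distances give recombination frequencies of 0.120 and 0.240 for the two intervals.
With no interference, expected double-crossover frequency = 0.120 × 0.240 = 0.02880.
Expected number = 0.02880 × 2000 = 57.60 ≈ 58.

58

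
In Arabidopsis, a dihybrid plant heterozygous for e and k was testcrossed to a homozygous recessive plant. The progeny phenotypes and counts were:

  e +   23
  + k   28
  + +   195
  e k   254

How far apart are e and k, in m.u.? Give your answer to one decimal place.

The two most frequent classes, + + (195) and e k (254), are the parental types, so the F1 was + + / e k.
The recombinant classes are + k and e +: 28 + 23 = 51.
Recombination frequency = 51/500 = 0.1020 ≈ 10.2%, i.e. 10.2 m.u.

10.2 m.u.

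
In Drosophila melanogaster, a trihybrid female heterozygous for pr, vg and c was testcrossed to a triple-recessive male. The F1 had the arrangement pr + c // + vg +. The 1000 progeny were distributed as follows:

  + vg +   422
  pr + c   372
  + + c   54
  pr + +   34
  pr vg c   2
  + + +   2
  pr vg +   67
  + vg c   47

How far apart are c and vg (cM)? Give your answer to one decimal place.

8.5 cM

The two rarest classes, pr vg c and + + +, are the double crossovers. Comparing them with the parentals, only the vg allele has switched, so vg is the middle locus and the order is pr – vg – c.
Crossovers in the vg–c interval produce the single-crossover classes pr + + and + vg c (34 + 47 = 81) plus the double crossovers (4).
RF(vg–c) = (81 + 4) / 1000 = 85/1000 = 0.0850 → 8.5 cM.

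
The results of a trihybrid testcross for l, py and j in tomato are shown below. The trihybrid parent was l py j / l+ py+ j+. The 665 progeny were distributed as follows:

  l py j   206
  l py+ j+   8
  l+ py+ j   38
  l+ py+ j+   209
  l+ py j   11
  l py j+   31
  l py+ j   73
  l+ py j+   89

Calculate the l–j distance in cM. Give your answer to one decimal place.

The two rarest classes, l+ py j and l py+ j+, are the double crossovers. Comparing them with the parentals, only the l allele has switched, so l is the middle locus and the order is py – l – j.
Crossovers in the l–j interval produce the single-crossover classes l py j+ and l+ py+ j (31 + 38 = 69) plus the double crossovers (19).
RF(l–j) = (69 + 19) / 665 = 88/665 = 0.1323 → 13.2 cM.

13.2 cM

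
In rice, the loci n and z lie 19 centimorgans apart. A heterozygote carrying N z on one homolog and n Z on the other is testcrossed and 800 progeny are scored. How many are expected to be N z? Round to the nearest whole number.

A map distance of 19 centimorgans corresponds to a recombination frequency of 0.190.
The F1 is N z / n Z, so N z is a parental gamete class with expected frequency (1 − r)/2 = 0.810/2 = 0.4050.
Expected number = 0.4050 × 800 = 324.00 ≈ 324.

324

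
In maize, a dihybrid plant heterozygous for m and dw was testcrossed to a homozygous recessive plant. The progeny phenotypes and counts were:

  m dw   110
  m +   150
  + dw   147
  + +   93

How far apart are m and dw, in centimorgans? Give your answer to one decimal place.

40.6 centimorgans

The two most frequent classes, + dw (147) and m + (150), are the parental types, so the F1 was + dw / m +.
The recombinant classes are + + and m dw: 93 + 110 = 203.
Recombination frequency = 203/500 = 0.4060 ≈ 40.6%, i.e. 40.6 centimorgans.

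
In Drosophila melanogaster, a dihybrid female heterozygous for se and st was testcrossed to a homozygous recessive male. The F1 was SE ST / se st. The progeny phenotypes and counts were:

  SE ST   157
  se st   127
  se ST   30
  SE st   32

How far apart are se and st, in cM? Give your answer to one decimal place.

17.9 cM

The recombinant classes are SE st and se ST: 32 + 30 = 62.
Recombination frequency = 62/346 = 0.1792 ≈ 17.9%, i.e. 17.9 cM.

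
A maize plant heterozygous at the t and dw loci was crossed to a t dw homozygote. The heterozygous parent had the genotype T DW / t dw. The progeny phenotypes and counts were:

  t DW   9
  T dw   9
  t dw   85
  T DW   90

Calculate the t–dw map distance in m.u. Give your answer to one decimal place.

The recombinant classes are T dw and t DW: 9 + 9 = 18.
Recombination frequency = 18/193 = 0.0933 ≈ 9.3%, i.e. 9.3 m.u.

9.3 m.u.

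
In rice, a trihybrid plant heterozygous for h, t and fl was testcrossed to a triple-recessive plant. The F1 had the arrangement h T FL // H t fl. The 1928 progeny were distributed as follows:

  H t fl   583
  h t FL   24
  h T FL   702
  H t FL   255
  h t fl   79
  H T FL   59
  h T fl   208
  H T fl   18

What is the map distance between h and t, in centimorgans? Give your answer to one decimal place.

9.3 centimorgans

The two rarest classes, h t FL and H T fl, are the double crossovers. Comparing them with the parentals, only the t allele has switched, so t is the middle locus and the order is h – t – fl.
Crossovers in the h–t interval produce the single-crossover classes H T FL and h t fl (59 + 79 = 138) plus the double crossovers (42).
RF(h–t) = (138 + 42) / 1928 = 180/1928 = 0.0934 → 9.3 centimorgans.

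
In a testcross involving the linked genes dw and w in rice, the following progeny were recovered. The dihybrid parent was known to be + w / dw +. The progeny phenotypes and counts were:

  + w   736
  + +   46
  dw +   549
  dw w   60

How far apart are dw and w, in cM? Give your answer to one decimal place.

The recombinant classes are + + and dw w: 46 + 60 = 106.
Recombination frequency = 106/1391 = 0.0762 ≈ 7.6%, i.e. 7.6 cM.

7.6 cM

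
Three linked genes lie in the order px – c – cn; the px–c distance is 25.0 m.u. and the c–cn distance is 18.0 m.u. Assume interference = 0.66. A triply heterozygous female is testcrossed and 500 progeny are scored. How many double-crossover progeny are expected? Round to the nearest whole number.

Map distances give recombination frequencies of 0.250 and 0.180 for the two intervals.
With interference 0.66 (so coincidence = 0.34), expected double-crossover frequency = 0.250 × 0.180 × 0.34 = 0.01530.
Expected number = 0.01530 × 500 = 7.65 ≈ 8.

8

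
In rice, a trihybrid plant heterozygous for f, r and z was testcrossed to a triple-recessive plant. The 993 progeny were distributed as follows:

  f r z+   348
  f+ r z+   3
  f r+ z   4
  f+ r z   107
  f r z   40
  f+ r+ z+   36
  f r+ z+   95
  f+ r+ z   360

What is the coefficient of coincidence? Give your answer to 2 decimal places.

The two most frequent reciprocal classes, f+ r+ z and f r z+, are the parental types, so the F1 was f+ r+ z / f r z+.
The two rarest classes, f r+ z and f+ r z+, are the double crossovers. Comparing them with the parentals, only the f allele has switched, so f is the middle locus and the order is z – f – r.
z–f: (76 + 7)/993 = 0.0836; f–r: (202 + 7)/993 = 0.2105.
Expected DCO frequency = 0.0836 × 0.2105 ≈ 0.01760; observed = 7/993 ≈ 0.00705.
Coefficient of coincidence = 0.00705/0.01760 ≈ 0.40.

0.40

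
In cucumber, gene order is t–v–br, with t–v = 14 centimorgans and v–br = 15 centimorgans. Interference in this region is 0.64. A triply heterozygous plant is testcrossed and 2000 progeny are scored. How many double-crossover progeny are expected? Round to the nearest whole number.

15

Map distances give recombination frequencies of 0.140 and 0.150 for the two intervals.
With interference 0.64 (so coincidence = 0.36), expected double-crossover frequency = 0.140 × 0.150 × 0.36 = 0.00756.
Expected number = 0.00756 × 2000 = 15.12 ≈ 15.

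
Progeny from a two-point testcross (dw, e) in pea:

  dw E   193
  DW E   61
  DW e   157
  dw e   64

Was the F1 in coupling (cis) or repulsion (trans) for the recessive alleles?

The two most frequent classes are DW e (157) and dw E (193); these are the parental (non-recombinant) types.
So the F1 carried DW e on one chromosome and dw E on the other — the recessive alleles are on opposite chromosomes (trans / repulsion).

trans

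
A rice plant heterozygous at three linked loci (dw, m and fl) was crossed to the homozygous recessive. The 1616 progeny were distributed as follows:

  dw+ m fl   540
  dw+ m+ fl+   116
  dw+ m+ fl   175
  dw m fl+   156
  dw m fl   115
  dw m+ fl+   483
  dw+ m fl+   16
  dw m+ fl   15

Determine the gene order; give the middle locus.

fl

The two most frequent reciprocal classes, dw m+ fl+ and dw+ m fl, are the parental types, so the F1 was dw m+ fl+ / dw+ m fl.
The two rarest classes, dw m+ fl and dw+ m fl+, are the double crossovers. Comparing them with the parentals, only the fl allele has switched, so fl is the middle locus and the order is m – fl – dw.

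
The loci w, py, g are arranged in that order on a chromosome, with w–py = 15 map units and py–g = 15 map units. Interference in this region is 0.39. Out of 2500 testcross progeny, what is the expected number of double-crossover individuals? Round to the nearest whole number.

Map distances give recombination frequencies of 0.150 and 0.150 for the two intervals.
With interference 0.39 (so coincidence = 0.61), expected double-crossover frequency = 0.150 × 0.150 × 0.61 = 0.01372.
Expected number = 0.01372 × 2500 = 34.31 ≈ 34.

34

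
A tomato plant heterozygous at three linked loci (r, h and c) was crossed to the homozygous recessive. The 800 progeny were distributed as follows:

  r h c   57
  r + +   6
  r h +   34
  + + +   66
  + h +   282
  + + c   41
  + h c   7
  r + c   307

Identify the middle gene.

c

The two most frequent reciprocal classes, + h + and r + c, are the parental types, so the F1 was + h + / r + c.
The two rarest classes, + h c and r + +, are the double crossovers. Comparing them with the parentals, only the c allele has switched, so c is the middle locus and the order is r – c – h.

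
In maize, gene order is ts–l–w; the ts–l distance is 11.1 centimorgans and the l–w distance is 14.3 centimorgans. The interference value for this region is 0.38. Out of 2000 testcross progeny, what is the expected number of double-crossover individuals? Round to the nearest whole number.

Map distances give recombination frequencies of 0.111 and 0.143 for the two intervals.
With interference 0.38 (so coincidence = 0.62), expected double-crossover frequency = 0.111 × 0.143 × 0.62 = 0.00984.
Expected number = 0.00984 × 2000 = 19.68 ≈ 20.

20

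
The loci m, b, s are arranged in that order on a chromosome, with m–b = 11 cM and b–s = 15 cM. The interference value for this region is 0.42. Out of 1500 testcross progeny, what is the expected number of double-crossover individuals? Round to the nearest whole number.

Map distances give recombination frequencies of 0.110 and 0.150 for the two intervals.
With interference 0.42 (so coincidence = 0.58), expected double-crossover frequency = 0.110 × 0.150 × 0.58 = 0.00957.
Expected number = 0.00957 × 1500 = 14.36 ≈ 14.

14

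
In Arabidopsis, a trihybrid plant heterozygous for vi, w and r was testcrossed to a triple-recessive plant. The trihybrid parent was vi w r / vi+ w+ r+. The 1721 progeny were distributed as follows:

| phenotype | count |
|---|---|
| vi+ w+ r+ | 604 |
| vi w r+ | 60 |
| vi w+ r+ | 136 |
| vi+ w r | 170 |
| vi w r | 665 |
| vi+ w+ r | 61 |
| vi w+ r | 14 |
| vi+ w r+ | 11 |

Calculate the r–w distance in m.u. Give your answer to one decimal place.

8.5 m.u.

The two rarest classes, vi w+ r and vi+ w r+, are the double crossovers. Comparing them with the parentals, only the w allele has switched, so w is the middle locus and the order is r – w – vi.
Crossovers in the r–w interval produce the single-crossover classes vi w r+ and vi+ w+ r (60 + 61 = 121) plus the double crossovers (25).
RF(r–w) = (121 + 25) / 1721 = 146/1721 = 0.0848 → 8.5 m.u.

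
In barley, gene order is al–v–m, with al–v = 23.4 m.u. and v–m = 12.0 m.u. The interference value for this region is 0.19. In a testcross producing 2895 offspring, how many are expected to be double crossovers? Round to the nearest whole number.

66

Map distances give recombination frequencies of 0.234 and 0.120 for the two intervals.
With interference 0.19 (so coincidence = 0.81), expected double-crossover frequency = 0.234 × 0.120 × 0.81 = 0.02274.
Expected number = 0.02274 × 2895 = 65.85 ≈ 66.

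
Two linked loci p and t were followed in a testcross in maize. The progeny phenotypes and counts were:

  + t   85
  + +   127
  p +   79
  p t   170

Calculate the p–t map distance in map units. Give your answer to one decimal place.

The two most frequent classes, + + (127) and p t (170), are the parental types, so the F1 was + + / p t.
The recombinant classes are + t and p +: 85 + 79 = 164.
Recombination frequency = 164/461 = 0.3557 ≈ 35.6%, i.e. 35.6 map units.

35.6 map units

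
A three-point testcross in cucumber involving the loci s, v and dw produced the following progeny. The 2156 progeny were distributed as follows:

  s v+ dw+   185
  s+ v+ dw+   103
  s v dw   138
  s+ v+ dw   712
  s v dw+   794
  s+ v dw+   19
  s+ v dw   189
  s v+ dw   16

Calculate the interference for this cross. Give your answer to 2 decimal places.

The two most frequent reciprocal classes, s+ v+ dw and s v dw+, are the parental types, so the F1 was s+ v+ dw / s v dw+.
The two rarest classes, s v+ dw and s+ v dw+, are the double crossovers. Comparing them with the parentals, only the s allele has switched, so s is the middle locus and the order is dw – s – v.
dw–s: (241 + 35)/2156 = 0.1280; s–v: (374 + 35)/2156 = 0.1897.
Expected DCO frequency = 0.1280 × 0.1897 ≈ 0.02428; observed = 35/2156 ≈ 0.01623.
Coefficient of coincidence = 0.01623/0.02428 ≈ 0.67; interference = 1 − 0.67 = 0.33.

0.33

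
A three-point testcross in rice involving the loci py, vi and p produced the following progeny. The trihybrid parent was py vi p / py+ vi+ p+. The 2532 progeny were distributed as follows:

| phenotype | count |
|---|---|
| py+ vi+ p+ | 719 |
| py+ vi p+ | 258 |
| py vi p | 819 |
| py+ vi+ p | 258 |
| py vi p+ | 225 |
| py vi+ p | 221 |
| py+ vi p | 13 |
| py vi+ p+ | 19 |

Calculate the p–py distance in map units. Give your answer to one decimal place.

20.3 map units

The two rarest classes, py+ vi p and py vi+ p+, are the double crossovers. Comparing them with the parentals, only the py allele has switched, so py is the middle locus and the order is p – py – vi.
Crossovers in the p–py interval produce the single-crossover classes py vi p+ and py+ vi+ p (225 + 258 = 483) plus the double crossovers (32).
RF(p–py) = (483 + 32) / 2532 = 515/2532 = 0.2034 → 20.3 map units.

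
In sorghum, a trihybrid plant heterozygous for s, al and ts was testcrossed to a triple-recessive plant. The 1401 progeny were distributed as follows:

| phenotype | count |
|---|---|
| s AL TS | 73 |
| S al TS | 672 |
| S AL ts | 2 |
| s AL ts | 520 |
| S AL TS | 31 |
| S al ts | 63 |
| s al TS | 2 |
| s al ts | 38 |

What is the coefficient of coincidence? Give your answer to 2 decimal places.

The two most frequent reciprocal classes, S al TS and s AL ts, are the parental types, so the F1 was S al TS / s AL ts.
The two rarest classes, s al TS and S AL ts, are the double crossovers. Comparing them with the parentals, only the s allele has switched, so s is the middle locus and the order is ts – s – al.
ts–s: (136 + 4)/1401 = 0.0999; s–al: (69 + 4)/1401 = 0.0521.
Expected DCO frequency = 0.0999 × 0.0521 ≈ 0.00520; observed = 4/1401 ≈ 0.00286.
Coefficient of coincidence = 0.00286/0.00520 ≈ 0.55.

0.55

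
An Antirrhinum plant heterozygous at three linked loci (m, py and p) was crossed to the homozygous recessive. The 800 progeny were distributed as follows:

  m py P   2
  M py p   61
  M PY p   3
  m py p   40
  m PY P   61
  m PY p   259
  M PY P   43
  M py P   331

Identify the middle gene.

The two most frequent reciprocal classes, m PY p and M py P, are the parental types, so the F1 was m PY p / M py P.
The two rarest classes, M PY p and m py P, are the double crossovers. Comparing them with the parentals, only the m allele has switched, so m is the middle locus and the order is p – m – py.

m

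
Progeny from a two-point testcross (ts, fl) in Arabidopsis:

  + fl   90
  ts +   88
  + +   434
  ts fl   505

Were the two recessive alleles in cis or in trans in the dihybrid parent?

cis

The two most frequent classes are + + (434) and ts fl (505); these are the parental (non-recombinant) types.
So the F1 carried + + on one chromosome and ts fl on the other — the recessive alleles are on the same chromosome (cis / coupling).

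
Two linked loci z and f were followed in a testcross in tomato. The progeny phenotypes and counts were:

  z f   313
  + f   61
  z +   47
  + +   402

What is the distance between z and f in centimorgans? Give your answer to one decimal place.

The two most frequent classes, + + (402) and z f (313), are the parental types, so the F1 was + + / z f.
The recombinant classes are + f and z +: 61 + 47 = 108.
Recombination frequency = 108/823 = 0.1312 ≈ 13.1%, i.e. 13.1 centimorgans.

13.1 centimorgans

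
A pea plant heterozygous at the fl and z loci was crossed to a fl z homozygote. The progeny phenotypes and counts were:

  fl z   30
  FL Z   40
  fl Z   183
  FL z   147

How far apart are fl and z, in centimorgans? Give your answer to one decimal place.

The two most frequent classes, FL z (147) and fl Z (183), are the parental types, so the F1 was FL z / fl Z.
The recombinant classes are FL Z and fl z: 40 + 30 = 70.
Recombination frequency = 70/400 = 0.1750 ≈ 17.5%, i.e. 17.5 centimorgans.

17.5 centimorgans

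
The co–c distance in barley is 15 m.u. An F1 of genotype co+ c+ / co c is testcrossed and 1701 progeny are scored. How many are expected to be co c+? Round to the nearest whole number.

A map distance of 15 m.u. corresponds to a recombination frequency of 0.150.
The F1 is co+ c+ / co c, so co c+ is a recombinant gamete class with expected frequency r/2 = 0.150/2 = 0.0750.
Expected number = 0.0750 × 1701 = 127.57 ≈ 128.

128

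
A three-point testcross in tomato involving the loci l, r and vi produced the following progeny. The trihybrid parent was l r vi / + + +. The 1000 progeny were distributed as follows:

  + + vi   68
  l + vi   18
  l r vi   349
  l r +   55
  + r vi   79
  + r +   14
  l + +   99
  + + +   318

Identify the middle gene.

r

The two rarest classes, l + vi and + r +, are the double crossovers. Comparing them with the parentals, only the r allele has switched, so r is the middle locus and the order is l – r – vi.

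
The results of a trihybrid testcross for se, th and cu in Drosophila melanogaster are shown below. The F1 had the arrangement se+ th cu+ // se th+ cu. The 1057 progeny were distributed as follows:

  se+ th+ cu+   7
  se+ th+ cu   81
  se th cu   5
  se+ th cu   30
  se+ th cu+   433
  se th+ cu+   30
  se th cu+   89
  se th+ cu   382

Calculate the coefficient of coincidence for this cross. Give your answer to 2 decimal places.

The two rarest classes, se+ th+ cu+ and se th cu, are the double crossovers. Comparing them with the parentals, only the th allele has switched, so th is the middle locus and the order is cu – th – se.
cu–th: (60 + 12)/1057 = 0.0681; th–se: (170 + 12)/1057 = 0.1722.
Expected DCO frequency = 0.0681 × 0.1722 ≈ 0.01173; observed = 12/1057 ≈ 0.01135.
Coefficient of coincidence = 0.01135/0.01173 ≈ 0.97.

0.97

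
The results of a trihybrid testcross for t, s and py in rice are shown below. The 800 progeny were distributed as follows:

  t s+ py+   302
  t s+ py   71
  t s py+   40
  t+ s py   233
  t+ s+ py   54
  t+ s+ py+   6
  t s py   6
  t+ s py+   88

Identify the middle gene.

The two most frequent reciprocal classes, t+ s py and t s+ py+, are the parental types, so the F1 was t+ s py / t s+ py+.
The two rarest classes, t s py and t+ s+ py+, are the double crossovers. Comparing them with the parentals, only the t allele has switched, so t is the middle locus and the order is py – t – s.

t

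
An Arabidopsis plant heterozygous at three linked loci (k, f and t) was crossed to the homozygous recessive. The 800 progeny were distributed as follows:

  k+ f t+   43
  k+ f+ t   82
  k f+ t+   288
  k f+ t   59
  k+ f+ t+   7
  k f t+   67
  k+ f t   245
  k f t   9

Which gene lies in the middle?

k

The two most frequent reciprocal classes, k f+ t+ and k+ f t, are the parental types, so the F1 was k f+ t+ / k+ f t.
The two rarest classes, k+ f+ t+ and k f t, are the double crossovers. Comparing them with the parentals, only the k allele has switched, so k is the middle locus and the order is f – k – t.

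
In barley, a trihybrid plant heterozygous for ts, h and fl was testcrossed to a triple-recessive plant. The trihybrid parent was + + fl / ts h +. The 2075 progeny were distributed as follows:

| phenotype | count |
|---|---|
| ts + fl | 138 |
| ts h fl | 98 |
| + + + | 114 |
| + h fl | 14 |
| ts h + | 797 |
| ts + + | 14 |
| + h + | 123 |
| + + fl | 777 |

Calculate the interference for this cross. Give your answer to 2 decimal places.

The two rarest classes, + h fl and ts + +, are the double crossovers. Comparing them with the parentals, only the h allele has switched, so h is the middle locus and the order is ts – h – fl.
ts–h: (261 + 28)/2075 = 0.1393; h–fl: (212 + 28)/2075 = 0.1157.
Expected DCO frequency = 0.1393 × 0.1157 ≈ 0.01612; observed = 28/2075 ≈ 0.01349.
Coefficient of coincidence = 0.01349/0.01612 ≈ 0.84; interference = 1 − 0.84 = 0.16.

0.16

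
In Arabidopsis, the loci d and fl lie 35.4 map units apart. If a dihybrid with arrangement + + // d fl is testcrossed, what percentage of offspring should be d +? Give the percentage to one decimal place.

A map distance of 35.4 map units corresponds to a recombination frequency of 0.354.
The F1 is + + / d fl, so d + is a recombinant gamete class with expected frequency r/2 = 0.354/2 = 0.1770.
That is 0.1770 = 17.7% of the progeny.

17.7%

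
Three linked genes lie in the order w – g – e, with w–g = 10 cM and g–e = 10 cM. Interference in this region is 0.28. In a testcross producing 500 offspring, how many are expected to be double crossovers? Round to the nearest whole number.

Map distances give recombination frequencies of 0.100 and 0.100 for the two intervals.
With interference 0.28 (so coincidence = 0.72), expected double-crossover frequency = 0.100 × 0.100 × 0.72 = 0.00720.
Expected number = 0.00720 × 500 = 3.60 ≈ 4.

4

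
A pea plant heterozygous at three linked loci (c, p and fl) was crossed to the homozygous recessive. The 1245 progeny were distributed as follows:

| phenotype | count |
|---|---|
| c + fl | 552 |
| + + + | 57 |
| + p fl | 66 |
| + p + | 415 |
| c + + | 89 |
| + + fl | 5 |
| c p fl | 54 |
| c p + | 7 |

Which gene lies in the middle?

c

The two most frequent reciprocal classes, c + fl and + p +, are the parental types, so the F1 was c + fl / + p +.
The two rarest classes, + + fl and c p +, are the double crossovers. Comparing them with the parentals, only the c allele has switched, so c is the middle locus and the order is p – c – fl.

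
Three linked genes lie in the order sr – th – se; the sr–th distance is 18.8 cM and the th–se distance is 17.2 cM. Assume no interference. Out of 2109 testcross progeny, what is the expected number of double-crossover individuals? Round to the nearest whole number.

68

Map distances give recombination frequencies of 0.188 and 0.172 for the two intervals.
With no interference, expected double-crossover frequency = 0.188 × 0.172 = 0.03234.
Expected number = 0.03234 × 2109 = 68.20 ≈ 68.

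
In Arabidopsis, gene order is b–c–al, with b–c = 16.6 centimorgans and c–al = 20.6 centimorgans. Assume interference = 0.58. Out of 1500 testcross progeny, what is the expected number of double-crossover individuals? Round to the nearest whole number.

Map distances give recombination frequencies of 0.166 and 0.206 for the two intervals.
With interference 0.58 (so coincidence = 0.42), expected double-crossover frequency = 0.166 × 0.206 × 0.42 = 0.01436.
Expected number = 0.01436 × 1500 = 21.54 ≈ 22.

22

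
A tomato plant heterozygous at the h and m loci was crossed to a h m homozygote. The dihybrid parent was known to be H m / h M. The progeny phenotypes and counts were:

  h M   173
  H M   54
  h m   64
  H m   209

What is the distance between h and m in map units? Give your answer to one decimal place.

23.6 map units

The recombinant classes are H M and h m: 54 + 64 = 118.
Recombination frequency = 118/500 = 0.2360 ≈ 23.6%, i.e. 23.6 map units.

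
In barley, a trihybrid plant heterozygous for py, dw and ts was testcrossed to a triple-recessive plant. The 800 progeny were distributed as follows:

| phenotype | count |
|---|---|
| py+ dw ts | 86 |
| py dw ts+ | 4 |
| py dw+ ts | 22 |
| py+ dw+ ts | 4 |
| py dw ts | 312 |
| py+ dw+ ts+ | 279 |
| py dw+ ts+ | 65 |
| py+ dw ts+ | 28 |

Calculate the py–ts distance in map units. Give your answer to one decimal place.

The two most frequent reciprocal classes, py+ dw+ ts+ and py dw ts, are the parental types, so the F1 was py+ dw+ ts+ / py dw ts.
The two rarest classes, py+ dw+ ts and py dw ts+, are the double crossovers. Comparing them with the parentals, only the ts allele has switched, so ts is the middle locus and the order is dw – ts – py.
Crossovers in the ts–py interval produce the single-crossover classes py dw+ ts+ and py+ dw ts (65 + 86 = 151) plus the double crossovers (8).
RF(ts–py) = (151 + 8) / 800 = 159/800 = 0.1988 → 19.9 map units.

19.9 map units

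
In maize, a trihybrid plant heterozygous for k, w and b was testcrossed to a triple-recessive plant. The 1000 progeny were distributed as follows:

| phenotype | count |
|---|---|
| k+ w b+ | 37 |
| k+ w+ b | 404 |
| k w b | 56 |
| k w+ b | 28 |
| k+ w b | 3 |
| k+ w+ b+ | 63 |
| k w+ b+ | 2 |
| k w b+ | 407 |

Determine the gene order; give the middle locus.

The two most frequent reciprocal classes, k w b+ and k+ w+ b, are the parental types, so the F1 was k w b+ / k+ w+ b.
The two rarest classes, k w+ b+ and k+ w b, are the double crossovers. Comparing them with the parentals, only the w allele has switched, so w is the middle locus and the order is b – w – k.

w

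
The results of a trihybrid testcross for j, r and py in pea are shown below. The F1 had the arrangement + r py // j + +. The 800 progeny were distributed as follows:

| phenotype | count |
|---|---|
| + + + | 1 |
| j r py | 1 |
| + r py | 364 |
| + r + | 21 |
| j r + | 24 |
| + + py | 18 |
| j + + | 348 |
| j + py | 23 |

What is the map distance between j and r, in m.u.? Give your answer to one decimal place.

The two rarest classes, j r py and + + +, are the double crossovers. Comparing them with the parentals, only the j allele has switched, so j is the middle locus and the order is r – j – py.
Crossovers in the r–j interval produce the single-crossover classes + + py and j r + (18 + 24 = 42) plus the double crossovers (2).
RF(r–j) = (42 + 2) / 800 = 44/800 = 0.0550 → 5.5 m.u.

5.5 m.u.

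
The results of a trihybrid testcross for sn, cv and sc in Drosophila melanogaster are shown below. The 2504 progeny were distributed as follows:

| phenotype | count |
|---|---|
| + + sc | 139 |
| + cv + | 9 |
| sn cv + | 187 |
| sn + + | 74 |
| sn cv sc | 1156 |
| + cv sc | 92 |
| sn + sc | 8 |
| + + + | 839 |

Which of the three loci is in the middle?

cv

The two most frequent reciprocal classes, + + + and sn cv sc, are the parental types, so the F1 was + + + / sn cv sc.
The two rarest classes, + cv + and sn + sc, are the double crossovers. Comparing them with the parentals, only the cv allele has switched, so cv is the middle locus and the order is sn – cv – sc.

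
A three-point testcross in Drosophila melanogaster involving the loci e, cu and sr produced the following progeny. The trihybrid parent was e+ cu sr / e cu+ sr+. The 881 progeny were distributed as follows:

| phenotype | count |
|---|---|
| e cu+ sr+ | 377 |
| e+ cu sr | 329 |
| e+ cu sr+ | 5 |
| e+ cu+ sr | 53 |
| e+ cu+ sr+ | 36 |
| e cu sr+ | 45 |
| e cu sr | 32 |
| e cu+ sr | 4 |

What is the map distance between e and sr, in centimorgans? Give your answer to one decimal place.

8.7 centimorgans

The two rarest classes, e+ cu sr+ and e cu+ sr, are the double crossovers. Comparing them with the parentals, only the sr allele has switched, so sr is the middle locus and the order is cu – sr – e.
Crossovers in the sr–e interval produce the single-crossover classes e cu sr and e+ cu+ sr+ (32 + 36 = 68) plus the double crossovers (9).
RF(sr–e) = (68 + 9) / 881 = 77/881 = 0.0874 → 8.7 centimorgans.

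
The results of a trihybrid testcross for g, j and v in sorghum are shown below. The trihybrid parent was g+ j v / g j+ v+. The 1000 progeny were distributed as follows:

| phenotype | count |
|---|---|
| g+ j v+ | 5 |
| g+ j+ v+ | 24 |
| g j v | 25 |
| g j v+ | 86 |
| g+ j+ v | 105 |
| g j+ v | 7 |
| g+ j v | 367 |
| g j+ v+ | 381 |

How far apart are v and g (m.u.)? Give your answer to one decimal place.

6.1 m.u.

The two rarest classes, g+ j v+ and g j+ v, are the double crossovers. Comparing them with the parentals, only the v allele has switched, so v is the middle locus and the order is g – v – j.
Crossovers in the g–v interval produce the single-crossover classes g j v and g+ j+ v+ (25 + 24 = 49) plus the double crossovers (12).
RF(g–v) = (49 + 12) / 1000 = 61/1000 = 0.0610 → 6.1 m.u.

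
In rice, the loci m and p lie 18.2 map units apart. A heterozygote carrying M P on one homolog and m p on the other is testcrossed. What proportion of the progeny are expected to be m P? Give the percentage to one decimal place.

9.1%

A map distance of 18.2 map units corresponds to a recombination frequency of 0.182.
The F1 is M P / m p, so m P is a recombinant gamete class with expected frequency r/2 = 0.182/2 = 0.0910.
That is 0.0910 = 9.1% of the progeny.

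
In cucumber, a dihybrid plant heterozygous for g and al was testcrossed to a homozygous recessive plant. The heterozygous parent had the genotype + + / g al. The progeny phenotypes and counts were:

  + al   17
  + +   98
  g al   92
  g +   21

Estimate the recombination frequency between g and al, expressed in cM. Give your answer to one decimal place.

16.7 cM

The recombinant classes are + al and g +: 17 + 21 = 38.
Recombination frequency = 38/228 = 0.1667 ≈ 16.7%, i.e. 16.7 cM.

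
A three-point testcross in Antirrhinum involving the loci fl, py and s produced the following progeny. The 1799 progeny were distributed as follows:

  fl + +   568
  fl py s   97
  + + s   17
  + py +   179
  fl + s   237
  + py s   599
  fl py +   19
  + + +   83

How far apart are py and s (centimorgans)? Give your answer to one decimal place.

25.1 centimorgans

The two most frequent reciprocal classes, fl + + and + py s, are the parental types, so the F1 was fl + + / + py s.
The two rarest classes, fl py + and + + s, are the double crossovers. Comparing them with the parentals, only the py allele has switched, so py is the middle locus and the order is s – py – fl.
Crossovers in the s–py interval produce the single-crossover classes fl + s and + py + (237 + 179 = 416) plus the double crossovers (36).
RF(s–py) = (416 + 36) / 1799 = 452/1799 = 0.2513 → 25.1 centimorgans.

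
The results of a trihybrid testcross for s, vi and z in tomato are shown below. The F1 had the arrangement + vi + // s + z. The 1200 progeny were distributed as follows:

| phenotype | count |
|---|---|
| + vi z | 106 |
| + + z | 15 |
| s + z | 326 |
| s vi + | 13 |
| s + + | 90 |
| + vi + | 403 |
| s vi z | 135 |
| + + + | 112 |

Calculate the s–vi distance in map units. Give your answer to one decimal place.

22.9 map units

The two rarest classes, s vi + and + + z, are the double crossovers. Comparing them with the parentals, only the s allele has switched, so s is the middle locus and the order is vi – s – z.
Crossovers in the vi–s interval produce the single-crossover classes + + + and s vi z (112 + 135 = 247) plus the double crossovers (28).
RF(vi–s) = (247 + 28) / 1200 = 275/1200 = 0.2292 → 22.9 map units.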